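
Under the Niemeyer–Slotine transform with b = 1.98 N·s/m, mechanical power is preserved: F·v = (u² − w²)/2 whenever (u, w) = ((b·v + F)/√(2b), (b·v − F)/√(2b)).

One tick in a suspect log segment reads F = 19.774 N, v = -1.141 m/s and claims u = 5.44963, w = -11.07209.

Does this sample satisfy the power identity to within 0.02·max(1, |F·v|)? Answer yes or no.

no

F·v = 19.774×(-1.141) = -22.5621 W.
(u² − w²)/2 = (29.6985 − 122.5912)/2 = -46.4464 W.
|Δ| = 23.8842;  2% of max(1, |F·v|) = 0.4512.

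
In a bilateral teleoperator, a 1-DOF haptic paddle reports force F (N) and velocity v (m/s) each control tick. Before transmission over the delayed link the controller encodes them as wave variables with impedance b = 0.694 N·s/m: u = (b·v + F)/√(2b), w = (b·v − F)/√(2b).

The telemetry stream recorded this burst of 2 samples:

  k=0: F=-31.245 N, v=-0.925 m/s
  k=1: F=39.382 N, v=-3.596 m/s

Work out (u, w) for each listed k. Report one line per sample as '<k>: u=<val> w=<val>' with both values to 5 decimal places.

0: u=-27.06564 w=25.97586
1: u=31.30915 w=-35.54572

k=0: b·v=0.694×(-0.925)=-0.64195; √(2b)=1.17813; u=(-0.64195+(-31.245))/1.17813=-27.06564, w=(-0.64195−(-31.245))/1.17813=25.97586
k=1: b·v=0.694×(-3.596)=-2.49562; √(2b)=1.17813; u=(-2.49562+39.382)/1.17813=31.30915, w=(-2.49562−39.382)/1.17813=-35.54572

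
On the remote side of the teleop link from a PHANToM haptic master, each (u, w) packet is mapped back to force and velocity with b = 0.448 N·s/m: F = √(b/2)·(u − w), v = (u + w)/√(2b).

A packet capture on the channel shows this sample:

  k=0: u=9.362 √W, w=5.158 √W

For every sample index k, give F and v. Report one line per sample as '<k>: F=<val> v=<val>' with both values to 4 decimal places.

k=0: u−w=4.2040, u+w=14.5200; √(b/2)=0.4733, √(2b)=0.9466; F=0.4733×4.204=1.9897, v=14.5200/0.9466=15.3395

0: F=1.9897 v=15.3395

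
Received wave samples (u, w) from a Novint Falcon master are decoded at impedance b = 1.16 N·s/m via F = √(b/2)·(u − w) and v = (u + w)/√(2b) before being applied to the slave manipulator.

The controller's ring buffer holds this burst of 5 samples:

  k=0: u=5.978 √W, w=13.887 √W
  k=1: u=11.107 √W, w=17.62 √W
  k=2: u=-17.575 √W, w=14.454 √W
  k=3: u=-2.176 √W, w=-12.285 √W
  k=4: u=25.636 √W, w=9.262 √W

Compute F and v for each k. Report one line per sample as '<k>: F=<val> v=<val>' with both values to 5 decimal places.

k=0: u−w=-7.90900, u+w=19.86500; √(b/2)=0.76158, √(2b)=1.52315; F=0.76158×(-7.909)=-6.02331, v=19.86500/1.52315=13.04201
k=1: u−w=-6.51300, u+w=28.72700; √(b/2)=0.76158, √(2b)=1.52315; F=0.76158×(-6.513)=-4.96015, v=28.72700/1.52315=18.86020
k=2: u−w=-32.02900, u+w=-3.12100; √(b/2)=0.76158, √(2b)=1.52315; F=0.76158×(-32.029)=-24.39256, v=-3.12100/1.52315=-2.04904
k=3: u−w=10.10900, u+w=-14.46100; √(b/2)=0.76158, √(2b)=1.52315; F=0.76158×10.109=7.69879, v=-14.46100/1.52315=-9.49411
k=4: u−w=16.37400, u+w=34.89800; √(b/2)=0.76158, √(2b)=1.52315; F=0.76158×16.374=12.47007, v=34.89800/1.52315=22.91166

0: F=-6.02331 v=13.04201
1: F=-4.96015 v=18.86020
2: F=-24.39256 v=-2.04904
3: F=7.69879 v=-9.49411
4: F=12.47007 v=22.91166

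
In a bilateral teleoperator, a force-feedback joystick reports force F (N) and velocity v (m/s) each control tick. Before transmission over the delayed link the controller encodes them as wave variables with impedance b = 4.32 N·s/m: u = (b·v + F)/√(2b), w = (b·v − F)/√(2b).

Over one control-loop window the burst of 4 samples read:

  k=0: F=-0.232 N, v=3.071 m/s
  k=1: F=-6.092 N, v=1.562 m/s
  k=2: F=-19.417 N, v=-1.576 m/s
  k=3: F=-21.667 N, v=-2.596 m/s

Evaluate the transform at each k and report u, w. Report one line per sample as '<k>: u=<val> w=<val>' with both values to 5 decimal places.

k=0: b·v=4.32×3.071=13.26672; √(2b)=2.93939; u=(13.26672+(-0.232))/2.93939=4.43450, w=(13.26672−(-0.232))/2.93939=4.59236
k=1: b·v=4.32×1.562=6.74784; √(2b)=2.93939; u=(6.74784+(-6.092))/2.93939=0.22312, w=(6.74784−(-6.092))/2.93939=4.36820
k=2: b·v=4.32×(-1.576)=-6.80832; √(2b)=2.93939; u=(-6.80832+(-19.417))/2.93939=-8.92204, w=(-6.80832−(-19.417))/2.93939=4.28956
k=3: b·v=4.32×(-2.596)=-11.21472; √(2b)=2.93939; u=(-11.21472+(-21.667))/2.93939=-11.18659, w=(-11.21472−(-21.667))/2.93939=3.55594

0: u=4.43450 w=4.59236
1: u=0.22312 w=4.36820
2: u=-8.92204 w=4.28956
3: u=-11.18659 w=3.55594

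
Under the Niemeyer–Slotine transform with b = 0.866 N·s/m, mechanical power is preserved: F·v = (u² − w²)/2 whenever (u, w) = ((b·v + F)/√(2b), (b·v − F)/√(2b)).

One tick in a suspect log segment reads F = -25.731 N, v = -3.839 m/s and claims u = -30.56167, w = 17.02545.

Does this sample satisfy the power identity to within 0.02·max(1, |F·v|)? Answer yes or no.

F·v = (-25.731)×(-3.839) = 98.7813 W.
(u² − w²)/2 = (934.0157 − 289.8659)/2 = 322.0749 W.
|Δ| = 223.2936;  2% of max(1, |F·v|) = 1.9756.

no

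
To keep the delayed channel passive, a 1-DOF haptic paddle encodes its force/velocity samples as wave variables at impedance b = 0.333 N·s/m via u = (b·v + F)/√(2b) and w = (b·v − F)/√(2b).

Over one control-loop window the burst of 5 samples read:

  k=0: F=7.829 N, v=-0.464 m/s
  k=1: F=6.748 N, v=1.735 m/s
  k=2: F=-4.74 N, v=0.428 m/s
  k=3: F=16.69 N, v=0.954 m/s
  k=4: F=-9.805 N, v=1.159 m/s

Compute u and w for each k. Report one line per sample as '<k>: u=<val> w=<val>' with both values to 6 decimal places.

0: u=9.403993 w=-9.782658
1: u=8.976670 w=-7.560757
2: u=-5.633553 w=5.982838
3: u=20.840494 w=-20.061946
4: u=-11.541709 w=12.487555

k=0: b·v=0.333×(-0.464)=-0.154512; √(2b)=0.816088; u=(-0.154512+7.829)/0.816088=9.403993, w=(-0.154512−7.829)/0.816088=-9.782658
k=1: b·v=0.333×1.735=0.577755; √(2b)=0.816088; u=(0.577755+6.748)/0.816088=8.976670, w=(0.577755−6.748)/0.816088=-7.560757
k=2: b·v=0.333×0.428=0.142524; √(2b)=0.816088; u=(0.142524+(-4.74))/0.816088=-5.633553, w=(0.142524−(-4.74))/0.816088=5.982838
k=3: b·v=0.333×0.954=0.317682; √(2b)=0.816088; u=(0.317682+16.69)/0.816088=20.840494, w=(0.317682−16.69)/0.816088=-20.061946
k=4: b·v=0.333×1.159=0.385947; √(2b)=0.816088; u=(0.385947+(-9.805))/0.816088=-11.541709, w=(0.385947−(-9.805))/0.816088=12.487555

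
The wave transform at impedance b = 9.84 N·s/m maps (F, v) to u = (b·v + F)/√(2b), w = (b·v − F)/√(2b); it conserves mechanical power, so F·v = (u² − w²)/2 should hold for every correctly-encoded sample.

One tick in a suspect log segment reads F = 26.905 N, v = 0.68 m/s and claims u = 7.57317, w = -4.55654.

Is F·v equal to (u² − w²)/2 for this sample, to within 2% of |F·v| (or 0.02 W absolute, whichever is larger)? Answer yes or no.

F·v = 26.905×0.68 = 18.29540 W.
(u² − w²)/2 = (57.35290 − 20.76206)/2 = 18.29542 W.
|Δ| = 0.00002;  2% of max(1, |F·v|) = 0.36591.

yes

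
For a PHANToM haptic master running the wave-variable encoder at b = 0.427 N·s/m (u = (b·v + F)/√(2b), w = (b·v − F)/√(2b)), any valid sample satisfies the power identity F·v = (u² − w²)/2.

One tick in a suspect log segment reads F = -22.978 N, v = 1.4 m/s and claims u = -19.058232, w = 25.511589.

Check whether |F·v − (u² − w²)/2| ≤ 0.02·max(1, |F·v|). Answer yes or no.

no

F·v = (-22.978)×1.4 = -32.169200 W.
(u² − w²)/2 = (363.216207 − 650.841173)/2 = -143.812483 W.
|Δ| = 111.643283;  2% of max(1, |F·v|) = 0.643384.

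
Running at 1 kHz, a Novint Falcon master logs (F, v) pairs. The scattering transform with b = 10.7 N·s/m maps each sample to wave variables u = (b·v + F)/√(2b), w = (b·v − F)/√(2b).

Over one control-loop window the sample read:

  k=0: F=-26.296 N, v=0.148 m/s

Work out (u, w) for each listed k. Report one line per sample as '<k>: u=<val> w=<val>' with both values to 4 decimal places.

0: u=-5.3421 w=6.0267

k=0: b·v=10.7×0.148=1.5836; √(2b)=4.6260; u=(1.5836+(-26.296))/4.6260=-5.3421, w=(1.5836−(-26.296))/4.6260=6.0267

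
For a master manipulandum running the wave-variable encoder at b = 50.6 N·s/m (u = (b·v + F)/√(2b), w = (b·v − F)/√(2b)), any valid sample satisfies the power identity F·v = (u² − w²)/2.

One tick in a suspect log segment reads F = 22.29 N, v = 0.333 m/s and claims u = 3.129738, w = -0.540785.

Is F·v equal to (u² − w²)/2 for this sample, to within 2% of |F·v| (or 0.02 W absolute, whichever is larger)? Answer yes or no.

F·v = 22.29×0.333 = 7.422570 W.
(u² − w²)/2 = (9.795260 − 0.292448)/2 = 4.751406 W.
|Δ| = 2.671164;  2% of max(1, |F·v|) = 0.148451.

no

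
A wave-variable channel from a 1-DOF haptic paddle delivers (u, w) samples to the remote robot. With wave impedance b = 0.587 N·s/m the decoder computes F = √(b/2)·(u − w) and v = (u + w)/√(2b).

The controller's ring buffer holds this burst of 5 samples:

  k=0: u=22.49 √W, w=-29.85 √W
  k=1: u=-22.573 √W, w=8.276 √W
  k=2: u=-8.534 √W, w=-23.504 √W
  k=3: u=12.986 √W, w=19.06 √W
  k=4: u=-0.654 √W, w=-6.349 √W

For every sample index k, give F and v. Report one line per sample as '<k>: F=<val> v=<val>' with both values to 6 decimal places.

0: F=28.355530 v=-6.792721
1: F=-16.712643 v=-13.195045
2: F=8.110093 v=-29.568640
3: F=-3.290628 v=29.576023
4: F=3.085303 v=-6.463237

k=0: u−w=52.340000, u+w=-7.360000; √(b/2)=0.541756, √(2b)=1.083513; F=0.541756×52.34=28.355530, v=-7.360000/1.083513=-6.792721
k=1: u−w=-30.849000, u+w=-14.297000; √(b/2)=0.541756, √(2b)=1.083513; F=0.541756×(-30.849)=-16.712643, v=-14.297000/1.083513=-13.195045
k=2: u−w=14.970000, u+w=-32.038000; √(b/2)=0.541756, √(2b)=1.083513; F=0.541756×14.97=8.110093, v=-32.038000/1.083513=-29.568640
k=3: u−w=-6.074000, u+w=32.046000; √(b/2)=0.541756, √(2b)=1.083513; F=0.541756×(-6.074)=-3.290628, v=32.046000/1.083513=29.576023
k=4: u−w=5.695000, u+w=-7.003000; √(b/2)=0.541756, √(2b)=1.083513; F=0.541756×5.695=3.085303, v=-7.003000/1.083513=-6.463237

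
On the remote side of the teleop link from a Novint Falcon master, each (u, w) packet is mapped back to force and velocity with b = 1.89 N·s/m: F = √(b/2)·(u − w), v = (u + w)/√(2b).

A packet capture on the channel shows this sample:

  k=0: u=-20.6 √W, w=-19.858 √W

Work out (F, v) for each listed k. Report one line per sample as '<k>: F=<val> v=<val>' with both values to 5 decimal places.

0: F=-0.72131 v=-20.80935

k=0: u−w=-0.74200, u+w=-40.45800; √(b/2)=0.97211, √(2b)=1.94422; F=0.97211×(-0.742)=-0.72131, v=-40.45800/1.94422=-20.80935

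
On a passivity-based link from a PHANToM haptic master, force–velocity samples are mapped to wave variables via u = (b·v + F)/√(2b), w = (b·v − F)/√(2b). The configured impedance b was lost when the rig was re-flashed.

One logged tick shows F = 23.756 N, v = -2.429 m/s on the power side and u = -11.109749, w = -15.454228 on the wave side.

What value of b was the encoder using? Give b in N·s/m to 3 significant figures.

b = 59.8 N·s/m

u + w = -26.563977;  u + w = √(2b)·v, so √(2b) = -26.563977/(-2.429) = 10.936178.
b = (√(2b))²/2 = 119.599995/2 = 59.799997.
(Check via u − w = 2F/√(2b): u − w = 4.344479, 2F/√(2b) = 4.344479.)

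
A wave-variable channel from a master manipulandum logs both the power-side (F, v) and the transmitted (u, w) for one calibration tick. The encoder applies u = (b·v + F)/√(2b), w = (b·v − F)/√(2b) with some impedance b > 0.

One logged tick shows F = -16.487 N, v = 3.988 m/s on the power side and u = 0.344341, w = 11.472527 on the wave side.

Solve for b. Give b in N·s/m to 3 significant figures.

b = 4.39 N·s/m

u + w = 11.816868;  u + w = √(2b)·v, so √(2b) = 11.816868/3.988 = 2.963106.
b = (√(2b))²/2 = 8.779999/2 = 4.390000.
(Check via u − w = 2F/√(2b): u − w = -11.128186, 2F/√(2b) = -11.128187.)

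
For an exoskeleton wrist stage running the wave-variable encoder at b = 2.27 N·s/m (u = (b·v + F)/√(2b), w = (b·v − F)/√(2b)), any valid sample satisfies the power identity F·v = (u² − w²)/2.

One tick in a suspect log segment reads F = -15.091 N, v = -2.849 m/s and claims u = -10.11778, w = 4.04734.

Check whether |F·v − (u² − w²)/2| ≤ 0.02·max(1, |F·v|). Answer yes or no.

F·v = (-15.091)×(-2.849) = 42.99426 W.
(u² − w²)/2 = (102.36947 − 16.38096)/2 = 42.99426 W.
|Δ| = 0.00000;  2% of max(1, |F·v|) = 0.85989.

yes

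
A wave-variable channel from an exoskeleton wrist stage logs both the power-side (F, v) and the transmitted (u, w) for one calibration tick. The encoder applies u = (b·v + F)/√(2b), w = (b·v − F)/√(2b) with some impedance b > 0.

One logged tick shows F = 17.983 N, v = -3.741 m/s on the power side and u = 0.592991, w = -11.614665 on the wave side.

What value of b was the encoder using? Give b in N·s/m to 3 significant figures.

u + w = -11.021674;  u + w = √(2b)·v, so √(2b) = -11.021674/(-3.741) = 2.946184.
b = (√(2b))²/2 = 8.680000/2 = 4.340000.
(Check via u − w = 2F/√(2b): u − w = 12.207656, 2F/√(2b) = 12.207656.)

b = 4.34 N·s/m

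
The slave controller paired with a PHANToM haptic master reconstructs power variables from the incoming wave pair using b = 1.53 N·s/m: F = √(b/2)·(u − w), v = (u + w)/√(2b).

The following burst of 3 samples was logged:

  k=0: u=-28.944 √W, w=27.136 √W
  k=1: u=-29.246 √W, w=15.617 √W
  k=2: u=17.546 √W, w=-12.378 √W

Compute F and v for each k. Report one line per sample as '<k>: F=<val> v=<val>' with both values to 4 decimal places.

k=0: u−w=-56.0800, u+w=-1.8080; √(b/2)=0.8746, √(2b)=1.7493; F=0.8746×(-56.08)=-49.0500, v=-1.8080/1.7493=-1.0336
k=1: u−w=-44.8630, u+w=-13.6290; √(b/2)=0.8746, √(2b)=1.7493; F=0.8746×(-44.863)=-39.2391, v=-13.6290/1.7493=-7.7912
k=2: u−w=29.9240, u+w=5.1680; √(b/2)=0.8746, √(2b)=1.7493; F=0.8746×29.924=26.1728, v=5.1680/1.7493=2.9543

0: F=-49.0500 v=-1.0336
1: F=-39.2391 v=-7.7912
2: F=26.1728 v=2.9543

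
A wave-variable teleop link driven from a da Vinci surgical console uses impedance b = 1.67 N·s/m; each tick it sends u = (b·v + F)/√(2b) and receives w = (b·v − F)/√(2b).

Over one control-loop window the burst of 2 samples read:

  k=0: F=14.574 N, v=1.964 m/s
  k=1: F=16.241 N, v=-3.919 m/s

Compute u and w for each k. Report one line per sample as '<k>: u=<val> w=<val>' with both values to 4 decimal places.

0: u=9.7692 w=-6.1799
1: u=5.3056 w=-12.4678

k=0: b·v=1.67×1.964=3.2799; √(2b)=1.8276; u=(3.2799+14.574)/1.8276=9.7692, w=(3.2799−14.574)/1.8276=-6.1799
k=1: b·v=1.67×(-3.919)=-6.5447; √(2b)=1.8276; u=(-6.5447+16.241)/1.8276=5.3056, w=(-6.5447−16.241)/1.8276=-12.4678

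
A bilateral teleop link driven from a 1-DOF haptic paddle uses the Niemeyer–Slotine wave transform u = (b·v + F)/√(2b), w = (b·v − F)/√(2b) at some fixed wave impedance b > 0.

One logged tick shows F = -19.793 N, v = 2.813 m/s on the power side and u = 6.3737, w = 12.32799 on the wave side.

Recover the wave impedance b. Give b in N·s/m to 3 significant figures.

b = 22.1 N·s/m

u + w = 18.70169;  u + w = √(2b)·v, so √(2b) = 18.70169/2.813 = 6.64831.
b = (√(2b))²/2 = 44.20000/2 = 22.10000.
(Check via u − w = 2F/√(2b): u − w = -5.95429, 2F/√(2b) = -5.95430.)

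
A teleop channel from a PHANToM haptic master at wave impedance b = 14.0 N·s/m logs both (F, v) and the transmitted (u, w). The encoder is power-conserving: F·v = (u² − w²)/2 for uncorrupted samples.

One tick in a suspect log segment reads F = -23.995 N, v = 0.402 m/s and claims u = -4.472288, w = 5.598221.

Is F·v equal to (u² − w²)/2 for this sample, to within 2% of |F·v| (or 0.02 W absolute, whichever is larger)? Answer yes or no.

F·v = (-23.995)×0.402 = -9.645990 W.
(u² − w²)/2 = (20.001360 − 31.340078)/2 = -5.669359 W.
|Δ| = 3.976631;  2% of max(1, |F·v|) = 0.192920.

no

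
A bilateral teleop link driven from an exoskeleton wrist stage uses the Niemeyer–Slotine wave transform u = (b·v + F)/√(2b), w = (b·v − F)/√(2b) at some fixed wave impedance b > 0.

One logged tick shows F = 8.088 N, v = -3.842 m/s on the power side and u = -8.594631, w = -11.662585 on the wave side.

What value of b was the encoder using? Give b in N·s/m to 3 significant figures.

u + w = -20.257216;  u + w = √(2b)·v, so √(2b) = -20.257216/(-3.842) = 5.272571.
b = (√(2b))²/2 = 27.800000/2 = 13.900000.
(Check via u − w = 2F/√(2b): u − w = 3.067954, 2F/√(2b) = 3.067953.)

b = 13.9 N·s/m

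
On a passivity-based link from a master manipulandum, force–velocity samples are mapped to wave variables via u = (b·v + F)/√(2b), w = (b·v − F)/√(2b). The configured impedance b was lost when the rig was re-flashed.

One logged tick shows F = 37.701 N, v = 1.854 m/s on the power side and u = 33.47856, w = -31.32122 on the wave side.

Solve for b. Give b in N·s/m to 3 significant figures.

b = 0.677 N·s/m

u + w = 2.15734;  u + w = √(2b)·v, so √(2b) = 2.15734/1.854 = 1.16361.
b = (√(2b))²/2 = 1.35400/2 = 0.67700.
(Check via u − w = 2F/√(2b): u − w = 64.79978, 2F/√(2b) = 64.79985.)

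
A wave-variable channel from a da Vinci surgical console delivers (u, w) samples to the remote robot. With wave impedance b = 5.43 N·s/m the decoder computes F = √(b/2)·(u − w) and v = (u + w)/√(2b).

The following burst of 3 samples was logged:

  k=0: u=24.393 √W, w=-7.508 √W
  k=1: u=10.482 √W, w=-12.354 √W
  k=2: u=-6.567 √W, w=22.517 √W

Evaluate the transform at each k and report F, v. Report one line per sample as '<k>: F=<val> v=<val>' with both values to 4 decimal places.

0: F=52.5641 v=5.1237
1: F=37.6275 v=-0.5681
2: F=-47.9225 v=4.8400

k=0: u−w=31.9010, u+w=16.8850; √(b/2)=1.6477, √(2b)=3.2955; F=1.6477×31.901=52.5641, v=16.8850/3.2955=5.1237
k=1: u−w=22.8360, u+w=-1.8720; √(b/2)=1.6477, √(2b)=3.2955; F=1.6477×22.836=37.6275, v=-1.8720/3.2955=-0.5681
k=2: u−w=-29.0840, u+w=15.9500; √(b/2)=1.6477, √(2b)=3.2955; F=1.6477×(-29.084)=-47.9225, v=15.9500/3.2955=4.8400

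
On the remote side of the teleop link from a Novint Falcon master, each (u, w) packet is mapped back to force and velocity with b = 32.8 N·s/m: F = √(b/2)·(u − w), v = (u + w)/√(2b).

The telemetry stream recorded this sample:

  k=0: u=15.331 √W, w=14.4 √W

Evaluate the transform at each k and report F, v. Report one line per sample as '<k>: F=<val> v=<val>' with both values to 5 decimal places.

0: F=3.77026 v=3.67077

k=0: u−w=0.93100, u+w=29.73100; √(b/2)=4.04969, √(2b)=8.09938; F=4.04969×0.931=3.77026, v=29.73100/8.09938=3.67077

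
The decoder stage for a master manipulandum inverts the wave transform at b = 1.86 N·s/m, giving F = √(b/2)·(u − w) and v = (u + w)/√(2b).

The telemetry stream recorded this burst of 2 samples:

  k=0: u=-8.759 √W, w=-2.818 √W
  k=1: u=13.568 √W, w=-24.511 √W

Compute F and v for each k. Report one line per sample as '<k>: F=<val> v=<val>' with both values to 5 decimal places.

k=0: u−w=-5.94100, u+w=-11.57700; √(b/2)=0.96437, √(2b)=1.92873; F=0.96437×(-5.941)=-5.72929, v=-11.57700/1.92873=-6.00239
k=1: u−w=38.07900, u+w=-10.94300; √(b/2)=0.96437, √(2b)=1.92873; F=0.96437×38.079=36.72206, v=-10.94300/1.92873=-5.67368

0: F=-5.72929 v=-6.00239
1: F=36.72206 v=-5.67368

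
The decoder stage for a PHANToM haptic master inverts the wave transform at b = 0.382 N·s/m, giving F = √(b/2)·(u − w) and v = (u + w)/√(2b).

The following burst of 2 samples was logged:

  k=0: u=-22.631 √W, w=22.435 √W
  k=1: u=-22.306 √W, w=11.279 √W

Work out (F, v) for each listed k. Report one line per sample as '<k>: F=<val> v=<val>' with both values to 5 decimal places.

k=0: u−w=-45.06600, u+w=-0.19600; √(b/2)=0.43704, √(2b)=0.87407; F=0.43704×(-45.066)=-19.69544, v=-0.19600/0.87407=-0.22424
k=1: u−w=-33.58500, u+w=-11.02700; √(b/2)=0.43704, √(2b)=0.87407; F=0.43704×(-33.585)=-14.67784, v=-11.02700/0.87407=-12.61568

0: F=-19.69544 v=-0.22424
1: F=-14.67784 v=-12.61568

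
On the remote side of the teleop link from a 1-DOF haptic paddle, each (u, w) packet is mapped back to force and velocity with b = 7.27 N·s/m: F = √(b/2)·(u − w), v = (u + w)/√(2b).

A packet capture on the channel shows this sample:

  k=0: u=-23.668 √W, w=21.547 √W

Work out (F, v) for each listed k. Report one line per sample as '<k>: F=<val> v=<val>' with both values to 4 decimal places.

0: F=-86.2055 v=-0.5562

k=0: u−w=-45.2150, u+w=-2.1210; √(b/2)=1.9066, √(2b)=3.8131; F=1.9066×(-45.215)=-86.2055, v=-2.1210/3.8131=-0.5562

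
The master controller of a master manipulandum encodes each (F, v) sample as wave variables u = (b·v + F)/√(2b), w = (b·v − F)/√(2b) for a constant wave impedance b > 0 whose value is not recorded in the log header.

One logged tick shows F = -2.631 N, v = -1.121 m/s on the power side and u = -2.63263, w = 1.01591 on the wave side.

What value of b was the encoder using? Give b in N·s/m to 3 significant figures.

b = 1.04 N·s/m

u + w = -1.61672;  u + w = √(2b)·v, so √(2b) = -1.61672/(-1.121) = 1.44221.
b = (√(2b))²/2 = 2.07998/2 = 1.03999.
(Check via u − w = 2F/√(2b): u − w = -3.64854, 2F/√(2b) = -3.64856.)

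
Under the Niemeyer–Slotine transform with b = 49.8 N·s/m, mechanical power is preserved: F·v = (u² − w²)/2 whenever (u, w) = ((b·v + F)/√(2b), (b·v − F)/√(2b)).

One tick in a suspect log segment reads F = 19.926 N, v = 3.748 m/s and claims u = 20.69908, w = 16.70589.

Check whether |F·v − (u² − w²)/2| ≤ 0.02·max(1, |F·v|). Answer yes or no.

yes

F·v = 19.926×3.748 = 74.68265 W.
(u² − w²)/2 = (428.45191 − 279.08676)/2 = 74.68258 W.
|Δ| = 0.00007;  2% of max(1, |F·v|) = 1.49365.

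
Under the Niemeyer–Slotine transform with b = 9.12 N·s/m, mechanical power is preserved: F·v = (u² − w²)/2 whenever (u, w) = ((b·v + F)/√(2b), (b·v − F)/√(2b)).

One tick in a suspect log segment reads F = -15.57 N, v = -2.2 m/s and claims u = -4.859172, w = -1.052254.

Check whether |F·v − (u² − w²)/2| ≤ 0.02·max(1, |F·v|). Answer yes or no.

F·v = (-15.57)×(-2.2) = 34.254000 W.
(u² − w²)/2 = (23.611553 − 1.107238)/2 = 11.252157 W.
|Δ| = 23.001843;  2% of max(1, |F·v|) = 0.685080.

no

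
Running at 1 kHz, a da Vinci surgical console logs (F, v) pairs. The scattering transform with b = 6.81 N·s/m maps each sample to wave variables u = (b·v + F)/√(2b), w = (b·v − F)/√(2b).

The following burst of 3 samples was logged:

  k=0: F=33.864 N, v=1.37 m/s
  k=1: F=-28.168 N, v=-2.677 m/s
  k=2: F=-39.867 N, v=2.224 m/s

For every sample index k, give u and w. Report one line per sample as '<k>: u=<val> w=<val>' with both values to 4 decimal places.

0: u=11.7039 w=-6.6479
1: u=-12.5723 w=2.6927
2: u=-6.6987 w=14.9064

k=0: b·v=6.81×1.37=9.3297; √(2b)=3.6905; u=(9.3297+33.864)/3.6905=11.7039, w=(9.3297−33.864)/3.6905=-6.6479
k=1: b·v=6.81×(-2.677)=-18.2304; √(2b)=3.6905; u=(-18.2304+(-28.168))/3.6905=-12.5723, w=(-18.2304−(-28.168))/3.6905=2.6927
k=2: b·v=6.81×2.224=15.1454; √(2b)=3.6905; u=(15.1454+(-39.867))/3.6905=-6.6987, w=(15.1454−(-39.867))/3.6905=14.9064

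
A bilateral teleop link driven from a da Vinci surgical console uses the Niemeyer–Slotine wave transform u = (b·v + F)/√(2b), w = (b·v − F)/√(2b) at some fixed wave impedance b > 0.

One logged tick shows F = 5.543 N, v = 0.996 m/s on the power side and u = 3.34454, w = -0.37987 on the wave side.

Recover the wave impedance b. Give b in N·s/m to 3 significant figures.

b = 4.43 N·s/m

u + w = 2.9647;  u + w = √(2b)·v, so √(2b) = 2.9647/0.996 = 2.9766.
b = (√(2b))²/2 = 8.8600/2 = 4.4300.
(Check via u − w = 2F/√(2b): u − w = 3.7244, 2F/√(2b) = 3.7244.)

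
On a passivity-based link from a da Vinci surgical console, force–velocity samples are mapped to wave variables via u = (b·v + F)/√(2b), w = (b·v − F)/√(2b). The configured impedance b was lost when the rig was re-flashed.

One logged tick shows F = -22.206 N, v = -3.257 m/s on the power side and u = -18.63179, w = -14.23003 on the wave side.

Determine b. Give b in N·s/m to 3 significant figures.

b = 50.9 N·s/m

u + w = -32.8618;  u + w = √(2b)·v, so √(2b) = -32.8618/(-3.257) = 10.0896.
b = (√(2b))²/2 = 101.8000/2 = 50.9000.
(Check via u − w = 2F/√(2b): u − w = -4.4018, 2F/√(2b) = -4.4018.)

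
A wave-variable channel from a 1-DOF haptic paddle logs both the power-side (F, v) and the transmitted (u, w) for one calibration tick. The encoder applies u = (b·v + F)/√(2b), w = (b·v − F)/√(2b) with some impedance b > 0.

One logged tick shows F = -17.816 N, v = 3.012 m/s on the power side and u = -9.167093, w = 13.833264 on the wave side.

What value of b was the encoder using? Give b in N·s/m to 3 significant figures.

b = 1.2 N·s/m

u + w = 4.666171;  u + w = √(2b)·v, so √(2b) = 4.666171/3.012 = 1.549194.
b = (√(2b))²/2 = 2.400001/2 = 1.200000.
(Check via u − w = 2F/√(2b): u − w = -23.000357, 2F/√(2b) = -23.000354.)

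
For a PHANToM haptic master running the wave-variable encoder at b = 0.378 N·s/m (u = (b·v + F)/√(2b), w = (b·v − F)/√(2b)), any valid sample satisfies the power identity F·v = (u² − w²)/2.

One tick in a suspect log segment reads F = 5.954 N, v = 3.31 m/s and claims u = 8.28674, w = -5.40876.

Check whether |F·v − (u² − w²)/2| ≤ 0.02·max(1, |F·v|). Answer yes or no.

F·v = 5.954×3.31 = 19.7077 W.
(u² − w²)/2 = (68.6701 − 29.2547)/2 = 19.7077 W.
|Δ| = 0.0001;  2% of max(1, |F·v|) = 0.3942.

yes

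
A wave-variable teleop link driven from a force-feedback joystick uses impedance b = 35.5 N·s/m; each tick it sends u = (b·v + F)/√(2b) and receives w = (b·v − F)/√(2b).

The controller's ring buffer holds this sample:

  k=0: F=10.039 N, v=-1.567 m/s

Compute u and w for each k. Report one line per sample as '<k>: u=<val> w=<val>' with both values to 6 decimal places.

k=0: b·v=35.5×(-1.567)=-55.628500; √(2b)=8.426150; u=(-55.628500+10.039)/8.426150=-5.410478, w=(-55.628500−10.039)/8.426150=-7.793298

0: u=-5.410478 w=-7.793298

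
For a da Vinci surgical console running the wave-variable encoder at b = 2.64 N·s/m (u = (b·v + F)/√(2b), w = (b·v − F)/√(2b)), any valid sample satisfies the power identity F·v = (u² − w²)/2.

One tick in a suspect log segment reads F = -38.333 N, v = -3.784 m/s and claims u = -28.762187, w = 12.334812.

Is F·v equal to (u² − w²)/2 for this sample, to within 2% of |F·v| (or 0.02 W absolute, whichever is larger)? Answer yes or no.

F·v = (-38.333)×(-3.784) = 145.052072 W.
(u² − w²)/2 = (827.263401 − 152.147587)/2 = 337.557907 W.
|Δ| = 192.505835;  2% of max(1, |F·v|) = 2.901041.

no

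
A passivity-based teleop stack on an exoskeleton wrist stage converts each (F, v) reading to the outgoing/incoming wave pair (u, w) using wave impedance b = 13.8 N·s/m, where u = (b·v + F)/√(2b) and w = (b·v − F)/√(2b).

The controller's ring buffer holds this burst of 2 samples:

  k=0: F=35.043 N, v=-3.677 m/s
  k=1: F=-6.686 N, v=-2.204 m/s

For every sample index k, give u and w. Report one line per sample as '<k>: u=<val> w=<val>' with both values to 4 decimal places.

0: u=-2.9884 w=-16.3290
1: u=-7.0621 w=-4.5168

k=0: b·v=13.8×(-3.677)=-50.7426; √(2b)=5.2536; u=(-50.7426+35.043)/5.2536=-2.9884, w=(-50.7426−35.043)/5.2536=-16.3290
k=1: b·v=13.8×(-2.204)=-30.4152; √(2b)=5.2536; u=(-30.4152+(-6.686))/5.2536=-7.0621, w=(-30.4152−(-6.686))/5.2536=-4.5168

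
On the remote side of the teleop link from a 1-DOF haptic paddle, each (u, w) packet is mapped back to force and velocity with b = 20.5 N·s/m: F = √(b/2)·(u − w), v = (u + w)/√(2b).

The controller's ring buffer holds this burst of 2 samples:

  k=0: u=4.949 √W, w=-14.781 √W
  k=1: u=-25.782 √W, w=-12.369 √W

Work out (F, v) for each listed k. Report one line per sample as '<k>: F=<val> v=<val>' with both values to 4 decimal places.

k=0: u−w=19.7300, u+w=-9.8320; √(b/2)=3.2016, √(2b)=6.4031; F=3.2016×19.73=63.1668, v=-9.8320/6.4031=-1.5355
k=1: u−w=-13.4130, u+w=-38.1510; √(b/2)=3.2016, √(2b)=6.4031; F=3.2016×(-13.413)=-42.9426, v=-38.1510/6.4031=-5.9582

0: F=63.1668 v=-1.5355
1: F=-42.9426 v=-5.9582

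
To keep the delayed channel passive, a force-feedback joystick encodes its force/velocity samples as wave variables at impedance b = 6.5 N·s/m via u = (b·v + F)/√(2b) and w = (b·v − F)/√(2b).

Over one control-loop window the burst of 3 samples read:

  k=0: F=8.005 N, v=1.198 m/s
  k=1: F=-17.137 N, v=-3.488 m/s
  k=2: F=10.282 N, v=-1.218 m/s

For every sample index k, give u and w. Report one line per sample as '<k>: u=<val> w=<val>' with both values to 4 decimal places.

0: u=4.3799 w=-0.0605
1: u=-11.0410 w=-1.5351
2: u=0.6559 w=-5.0475

k=0: b·v=6.5×1.198=7.7870; √(2b)=3.6056; u=(7.7870+8.005)/3.6056=4.3799, w=(7.7870−8.005)/3.6056=-0.0605
k=1: b·v=6.5×(-3.488)=-22.6720; √(2b)=3.6056; u=(-22.6720+(-17.137))/3.6056=-11.0410, w=(-22.6720−(-17.137))/3.6056=-1.5351
k=2: b·v=6.5×(-1.218)=-7.9170; √(2b)=3.6056; u=(-7.9170+10.282)/3.6056=0.6559, w=(-7.9170−10.282)/3.6056=-5.0475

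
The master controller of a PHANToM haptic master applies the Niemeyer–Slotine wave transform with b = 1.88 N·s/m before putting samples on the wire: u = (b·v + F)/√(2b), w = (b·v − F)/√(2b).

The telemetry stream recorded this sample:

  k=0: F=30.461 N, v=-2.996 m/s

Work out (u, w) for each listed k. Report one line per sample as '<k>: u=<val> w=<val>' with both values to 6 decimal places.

0: u=12.804332 w=-18.613791

k=0: b·v=1.88×(-2.996)=-5.632480; √(2b)=1.939072; u=(-5.632480+30.461)/1.939072=12.804332, w=(-5.632480−30.461)/1.939072=-18.613791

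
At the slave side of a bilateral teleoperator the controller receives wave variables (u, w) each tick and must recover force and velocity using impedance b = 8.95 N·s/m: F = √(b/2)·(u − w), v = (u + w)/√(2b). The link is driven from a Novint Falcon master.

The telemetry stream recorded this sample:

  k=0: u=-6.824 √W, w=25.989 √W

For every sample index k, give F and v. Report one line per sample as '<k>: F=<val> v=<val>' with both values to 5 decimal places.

k=0: u−w=-32.81300, u+w=19.16500; √(b/2)=2.11542, √(2b)=4.23084; F=2.11542×(-32.813)=-69.41326, v=19.16500/4.23084=4.52983

0: F=-69.41326 v=4.52983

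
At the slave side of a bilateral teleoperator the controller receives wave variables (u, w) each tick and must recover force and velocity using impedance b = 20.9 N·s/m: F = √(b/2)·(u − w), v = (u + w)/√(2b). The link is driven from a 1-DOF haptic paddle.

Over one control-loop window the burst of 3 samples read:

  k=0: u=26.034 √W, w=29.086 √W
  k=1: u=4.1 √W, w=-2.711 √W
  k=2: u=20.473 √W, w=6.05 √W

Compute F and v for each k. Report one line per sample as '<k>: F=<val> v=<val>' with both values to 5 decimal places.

k=0: u−w=-3.05200, u+w=55.12000; √(b/2)=3.23265, √(2b)=6.46529; F=3.23265×(-3.052)=-9.86604, v=55.12000/6.46529=8.52552
k=1: u−w=6.81100, u+w=1.38900; √(b/2)=3.23265, √(2b)=6.46529; F=3.23265×6.811=22.01755, v=1.38900/6.46529=0.21484
k=2: u−w=14.42300, u+w=26.52300; √(b/2)=3.23265, √(2b)=6.46529; F=3.23265×14.423=46.62445, v=26.52300/6.46529=4.10237

0: F=-9.86604 v=8.52552
1: F=22.01755 v=0.21484
2: F=46.62445 v=4.10237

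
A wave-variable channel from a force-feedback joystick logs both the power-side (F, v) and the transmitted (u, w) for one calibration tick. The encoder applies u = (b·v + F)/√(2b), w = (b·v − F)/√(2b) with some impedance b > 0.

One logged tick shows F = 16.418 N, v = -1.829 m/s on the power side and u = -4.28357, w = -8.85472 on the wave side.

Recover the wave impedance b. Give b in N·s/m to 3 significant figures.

u + w = -13.13829;  u + w = √(2b)·v, so √(2b) = -13.13829/(-1.829) = 7.18332.
b = (√(2b))²/2 = 51.60007/2 = 25.80003.
(Check via u − w = 2F/√(2b): u − w = 4.57115, 2F/√(2b) = 4.57115.)

b = 25.8 N·s/m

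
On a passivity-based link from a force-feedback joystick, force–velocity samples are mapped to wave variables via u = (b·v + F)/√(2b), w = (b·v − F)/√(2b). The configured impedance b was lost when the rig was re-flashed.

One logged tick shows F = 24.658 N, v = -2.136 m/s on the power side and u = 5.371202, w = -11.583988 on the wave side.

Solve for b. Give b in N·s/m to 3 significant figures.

b = 4.23 N·s/m

u + w = -6.212786;  u + w = √(2b)·v, so √(2b) = -6.212786/(-2.136) = 2.908608.
b = (√(2b))²/2 = 8.459999/2 = 4.229999.
(Check via u − w = 2F/√(2b): u − w = 16.955190, 2F/√(2b) = 16.955191.)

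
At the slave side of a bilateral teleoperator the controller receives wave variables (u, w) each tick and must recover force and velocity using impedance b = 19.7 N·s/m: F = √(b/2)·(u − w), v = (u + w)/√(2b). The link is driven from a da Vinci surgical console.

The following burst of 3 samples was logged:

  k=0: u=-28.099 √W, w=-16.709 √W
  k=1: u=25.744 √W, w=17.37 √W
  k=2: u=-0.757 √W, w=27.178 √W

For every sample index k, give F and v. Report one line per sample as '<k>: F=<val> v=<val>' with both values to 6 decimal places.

0: F=-35.747184 v=-7.138508
1: F=26.281556 v=6.868631
2: F=-87.673186 v=4.209215

k=0: u−w=-11.390000, u+w=-44.808000; √(b/2)=3.138471, √(2b)=6.276942; F=3.138471×(-11.39)=-35.747184, v=-44.808000/6.276942=-7.138508
k=1: u−w=8.374000, u+w=43.114000; √(b/2)=3.138471, √(2b)=6.276942; F=3.138471×8.374=26.281556, v=43.114000/6.276942=6.868631
k=2: u−w=-27.935000, u+w=26.421000; √(b/2)=3.138471, √(2b)=6.276942; F=3.138471×(-27.935)=-87.673186, v=26.421000/6.276942=4.209215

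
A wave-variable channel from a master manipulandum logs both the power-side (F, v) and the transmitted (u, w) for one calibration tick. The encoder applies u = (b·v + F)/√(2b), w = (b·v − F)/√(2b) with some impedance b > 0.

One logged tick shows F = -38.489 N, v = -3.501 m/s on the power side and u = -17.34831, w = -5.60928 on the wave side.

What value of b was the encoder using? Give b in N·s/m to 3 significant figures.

u + w = -22.9576;  u + w = √(2b)·v, so √(2b) = -22.9576/(-3.501) = 6.5574.
b = (√(2b))²/2 = 43.0000/2 = 21.5000.
(Check via u − w = 2F/√(2b): u − w = -11.7390, 2F/√(2b) = -11.7390.)

b = 21.5 N·s/m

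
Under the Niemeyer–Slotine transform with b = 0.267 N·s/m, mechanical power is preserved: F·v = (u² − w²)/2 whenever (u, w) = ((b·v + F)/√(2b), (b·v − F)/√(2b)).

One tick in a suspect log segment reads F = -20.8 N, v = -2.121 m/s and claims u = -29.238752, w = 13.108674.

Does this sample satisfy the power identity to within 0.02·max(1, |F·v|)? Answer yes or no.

F·v = (-20.8)×(-2.121) = 44.116800 W.
(u² − w²)/2 = (854.904619 − 171.837334)/2 = 341.533642 W.
|Δ| = 297.416842;  2% of max(1, |F·v|) = 0.882336.

no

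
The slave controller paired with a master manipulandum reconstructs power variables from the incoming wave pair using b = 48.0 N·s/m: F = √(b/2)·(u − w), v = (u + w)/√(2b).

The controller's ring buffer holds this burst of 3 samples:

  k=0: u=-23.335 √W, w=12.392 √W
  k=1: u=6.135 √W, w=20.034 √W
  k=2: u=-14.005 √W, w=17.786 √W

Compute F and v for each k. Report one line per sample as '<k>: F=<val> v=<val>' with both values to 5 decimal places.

k=0: u−w=-35.72700, u+w=-10.94300; √(b/2)=4.89898, √(2b)=9.79796; F=4.89898×(-35.727)=-175.02584, v=-10.94300/9.79796=-1.11687
k=1: u−w=-13.89900, u+w=26.16900; √(b/2)=4.89898, √(2b)=9.79796; F=4.89898×(-13.899)=-68.09092, v=26.16900/9.79796=2.67086
k=2: u−w=-31.79100, u+w=3.78100; √(b/2)=4.89898, √(2b)=9.79796; F=4.89898×(-31.791)=-155.74346, v=3.78100/9.79796=0.38590

0: F=-175.02584 v=-1.11687
1: F=-68.09092 v=2.67086
2: F=-155.74346 v=0.38590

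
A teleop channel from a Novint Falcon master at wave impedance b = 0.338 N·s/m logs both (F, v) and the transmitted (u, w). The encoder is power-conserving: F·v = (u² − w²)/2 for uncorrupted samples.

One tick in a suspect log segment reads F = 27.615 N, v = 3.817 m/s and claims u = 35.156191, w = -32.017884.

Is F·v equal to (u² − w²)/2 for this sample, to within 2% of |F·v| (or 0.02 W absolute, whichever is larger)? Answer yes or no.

yes

F·v = 27.615×3.817 = 105.406455 W.
(u² − w²)/2 = (1235.957766 − 1025.144896)/2 = 105.406435 W.
|Δ| = 0.000020;  2% of max(1, |F·v|) = 2.108129.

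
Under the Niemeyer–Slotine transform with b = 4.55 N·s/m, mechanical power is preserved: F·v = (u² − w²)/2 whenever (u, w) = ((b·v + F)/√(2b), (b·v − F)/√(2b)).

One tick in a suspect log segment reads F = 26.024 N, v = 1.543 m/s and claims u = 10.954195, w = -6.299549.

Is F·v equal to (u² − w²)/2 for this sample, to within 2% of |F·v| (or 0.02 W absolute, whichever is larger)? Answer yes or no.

F·v = 26.024×1.543 = 40.155032 W.
(u² − w²)/2 = (119.994388 − 39.684318)/2 = 40.155035 W.
|Δ| = 0.000003;  2% of max(1, |F·v|) = 0.803101.

yes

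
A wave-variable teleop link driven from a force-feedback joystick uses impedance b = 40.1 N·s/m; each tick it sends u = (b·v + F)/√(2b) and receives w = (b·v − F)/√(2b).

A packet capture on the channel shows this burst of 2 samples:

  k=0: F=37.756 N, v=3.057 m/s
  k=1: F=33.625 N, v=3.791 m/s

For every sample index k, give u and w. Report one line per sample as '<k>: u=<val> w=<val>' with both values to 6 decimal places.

0: u=17.904381 w=9.472416
1: u=20.729745 w=13.220348

k=0: b·v=40.1×3.057=122.585700; √(2b)=8.955445; u=(122.585700+37.756)/8.955445=17.904381, w=(122.585700−37.756)/8.955445=9.472416
k=1: b·v=40.1×3.791=152.019100; √(2b)=8.955445; u=(152.019100+33.625)/8.955445=20.729745, w=(152.019100−33.625)/8.955445=13.220348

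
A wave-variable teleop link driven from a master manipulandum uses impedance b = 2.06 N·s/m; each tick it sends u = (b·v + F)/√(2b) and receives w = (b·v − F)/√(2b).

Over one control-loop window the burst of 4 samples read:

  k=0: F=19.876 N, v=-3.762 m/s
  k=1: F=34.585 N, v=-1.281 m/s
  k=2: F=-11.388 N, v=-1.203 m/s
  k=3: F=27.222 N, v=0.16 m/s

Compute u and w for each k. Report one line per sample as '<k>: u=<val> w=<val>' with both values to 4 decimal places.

0: u=5.9742 w=-13.6102
1: u=15.7387 w=-18.3389
2: u=-6.8314 w=4.3896
3: u=13.5737 w=-13.2489

k=0: b·v=2.06×(-3.762)=-7.7497; √(2b)=2.0298; u=(-7.7497+19.876)/2.0298=5.9742, w=(-7.7497−19.876)/2.0298=-13.6102
k=1: b·v=2.06×(-1.281)=-2.6389; √(2b)=2.0298; u=(-2.6389+34.585)/2.0298=15.7387, w=(-2.6389−34.585)/2.0298=-18.3389
k=2: b·v=2.06×(-1.203)=-2.4782; √(2b)=2.0298; u=(-2.4782+(-11.388))/2.0298=-6.8314, w=(-2.4782−(-11.388))/2.0298=4.3896
k=3: b·v=2.06×0.16=0.3296; √(2b)=2.0298; u=(0.3296+27.222)/2.0298=13.5737, w=(0.3296−27.222)/2.0298=-13.2489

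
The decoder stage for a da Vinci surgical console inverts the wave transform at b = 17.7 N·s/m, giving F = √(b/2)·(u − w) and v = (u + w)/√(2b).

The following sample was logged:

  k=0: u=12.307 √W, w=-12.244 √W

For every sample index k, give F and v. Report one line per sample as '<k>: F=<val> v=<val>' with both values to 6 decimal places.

k=0: u−w=24.551000, u+w=0.063000; √(b/2)=2.974895, √(2b)=5.949790; F=2.974895×24.551=73.036646, v=0.063000/5.949790=0.010589

0: F=73.036646 v=0.010589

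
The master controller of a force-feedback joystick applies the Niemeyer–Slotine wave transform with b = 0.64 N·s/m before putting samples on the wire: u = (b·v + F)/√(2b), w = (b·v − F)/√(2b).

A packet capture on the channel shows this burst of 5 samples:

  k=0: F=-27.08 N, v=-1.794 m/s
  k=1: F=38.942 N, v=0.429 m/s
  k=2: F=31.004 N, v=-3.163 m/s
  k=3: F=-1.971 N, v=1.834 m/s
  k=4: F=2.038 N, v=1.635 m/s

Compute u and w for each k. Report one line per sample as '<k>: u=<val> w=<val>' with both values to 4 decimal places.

k=0: b·v=0.64×(-1.794)=-1.1482; √(2b)=1.1314; u=(-1.1482+(-27.08))/1.1314=-24.9504, w=(-1.1482−(-27.08))/1.1314=22.9207
k=1: b·v=0.64×0.429=0.2746; √(2b)=1.1314; u=(0.2746+38.942)/1.1314=34.6629, w=(0.2746−38.942)/1.1314=-34.1775
k=2: b·v=0.64×(-3.163)=-2.0243; √(2b)=1.1314; u=(-2.0243+31.004)/1.1314=25.6147, w=(-2.0243−31.004)/1.1314=-29.1932
k=3: b·v=0.64×1.834=1.1738; √(2b)=1.1314; u=(1.1738+(-1.971))/1.1314=-0.7047, w=(1.1738−(-1.971))/1.1314=2.7796
k=4: b·v=0.64×1.635=1.0464; √(2b)=1.1314; u=(1.0464+2.038)/1.1314=2.7263, w=(1.0464−2.038)/1.1314=-0.8765

0: u=-24.9504 w=22.9207
1: u=34.6629 w=-34.1775
2: u=25.6147 w=-29.1932
3: u=-0.7047 w=2.7796
4: u=2.7263 w=-0.8765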